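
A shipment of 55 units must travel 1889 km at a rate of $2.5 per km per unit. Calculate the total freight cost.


TC = dist * cost * units = 1889 * 2.5 * 55 = $259737.50

$259737.50


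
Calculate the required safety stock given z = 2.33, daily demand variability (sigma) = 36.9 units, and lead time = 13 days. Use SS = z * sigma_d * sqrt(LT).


Formula: SS = z * sigma_d * sqrt(LT)
sqrt(LT) = sqrt(13) = 3.6056
SS = 2.33 * 36.9 * 3.6056
SS = 310.0 units

310.0 units


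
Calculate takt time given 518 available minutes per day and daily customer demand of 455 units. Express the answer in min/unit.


Formula: Takt Time = Available Production Time / Customer Demand
Takt = 518 min/day / 455 units/day
Takt = 1.14 min/unit

1.14 min/unit


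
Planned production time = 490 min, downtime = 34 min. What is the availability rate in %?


Formula: Availability = (Planned Time - Downtime) / Planned Time * 100
Uptime = 490 - 34 = 456 min
Availability = 456 / 490 * 100 = 93.1%

93.1%


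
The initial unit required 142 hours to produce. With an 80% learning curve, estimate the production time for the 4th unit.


Formula: T_n = T_1 * (learning_rate)^(log2(n)) where learning_rate = rate/100
Doublings = log2(4) = 2
T_n = 142 * 0.8^2
T_n = 142 * 0.64 = 90.9 hours

90.9 hours


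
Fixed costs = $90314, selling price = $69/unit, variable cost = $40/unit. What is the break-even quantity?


Formula: BEQ = Fixed Costs / (Price - Variable Cost)
Contribution margin = $69 - $40 = $29/unit
BEQ = ceil($90314 / $29/unit) = ceil(3114.28) = 3115 units

3115 units


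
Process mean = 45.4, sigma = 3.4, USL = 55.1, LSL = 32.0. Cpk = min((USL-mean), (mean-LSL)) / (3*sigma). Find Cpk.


Cpu = (55.1 - 45.4) / (3 * 3.4) = 0.95
Cpl = (45.4 - 32.0) / (3 * 3.4) = 1.31
Cpk = min(0.95, 1.31) = 0.95

0.95


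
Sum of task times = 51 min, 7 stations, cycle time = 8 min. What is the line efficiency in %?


Formula: Efficiency = Sum of Task Times / (N_stations * CT) * 100
Total station capacity = 7 stations * 8 min = 56 min
Efficiency = 51 / 56 * 100 = 91.1%

91.1%


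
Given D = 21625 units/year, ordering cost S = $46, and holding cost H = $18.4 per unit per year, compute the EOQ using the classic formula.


Formula: EOQ = sqrt(2 * D * S / H)
Numerator: 2 * 21625 * 46 = 1989500
2DS/H = 1989500 / 18.4 = 108125.0
EOQ = sqrt(108125.0) = 328.8 units

328.8 units


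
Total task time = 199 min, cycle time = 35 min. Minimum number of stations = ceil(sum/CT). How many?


Formula: N_min = ceil(Sum of Task Times / Cycle Time)
N_min = ceil(199 min / 35 min) = ceil(5.6857)
N_min = 6 stations

6


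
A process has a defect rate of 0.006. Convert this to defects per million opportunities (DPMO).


DPMO = defect_rate * 1000000 = 0.006 * 1000000

6000


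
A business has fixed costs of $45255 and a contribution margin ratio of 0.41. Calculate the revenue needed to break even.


Formula: BER = Fixed Costs / Contribution Margin Ratio
BER = $45255 / 0.41
BER = $110378.05 (to the nearest cent)

$110378.05


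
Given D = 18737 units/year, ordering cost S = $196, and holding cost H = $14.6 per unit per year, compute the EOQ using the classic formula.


Formula: EOQ = sqrt(2 * D * S / H)
Numerator: 2 * 18737 * 196 = 7344904
2DS/H = 7344904 / 14.6 = 503075.6
EOQ = sqrt(503075.6) = 709.3 units

709.3 units


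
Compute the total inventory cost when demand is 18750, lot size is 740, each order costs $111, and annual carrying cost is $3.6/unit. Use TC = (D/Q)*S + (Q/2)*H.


TC = 18750/740 * 111 + 740/2 * 3.6

$4144.50


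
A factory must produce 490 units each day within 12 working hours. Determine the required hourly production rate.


Formula: Production Rate = Daily Demand / Available Hours
Rate = 490 units/day / 12 hours/day
Rate = 40.8 units/hour

40.8 units/hour


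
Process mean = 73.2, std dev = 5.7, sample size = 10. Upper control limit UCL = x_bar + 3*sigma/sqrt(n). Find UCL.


UCL = 73.2 + 3 * 5.7 / sqrt(10)

78.61


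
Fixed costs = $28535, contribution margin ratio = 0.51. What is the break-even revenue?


Formula: BER = Fixed Costs / Contribution Margin Ratio
BER = $28535 / 0.51
BER = $55950.98 (to the nearest cent)

$55950.98


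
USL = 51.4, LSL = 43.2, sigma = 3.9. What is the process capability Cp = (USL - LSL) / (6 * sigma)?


Cp = (51.4 - 43.2) / (6 * 3.9)

0.35


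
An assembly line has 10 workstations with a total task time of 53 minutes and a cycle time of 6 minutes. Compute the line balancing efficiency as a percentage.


Formula: Efficiency = Sum of Task Times / (N_stations * CT) * 100
Total station capacity = 10 stations * 6 min = 60 min
Efficiency = 53 / 60 * 100 = 88.3%

88.3%


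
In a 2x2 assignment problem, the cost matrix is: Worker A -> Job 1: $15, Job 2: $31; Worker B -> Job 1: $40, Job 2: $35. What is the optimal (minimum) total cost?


Option 1: A->1 + B->2 = $15 + $35 = $50
Option 2: A->2 + B->1 = $31 + $40 = $71
Min cost = min($50, $71) = $50

$50


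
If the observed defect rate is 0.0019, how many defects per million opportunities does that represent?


DPMO = defect_rate * 1000000 = 0.0019 * 1000000

1900


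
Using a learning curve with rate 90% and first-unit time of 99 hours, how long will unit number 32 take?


Formula: T_n = T_1 * (learning_rate)^(log2(n)) where learning_rate = rate/100
Doublings = log2(32) = 5
T_n = 99 * 0.9^5
T_n = 99 * 0.5905 = 58.5 hours

58.5 hours


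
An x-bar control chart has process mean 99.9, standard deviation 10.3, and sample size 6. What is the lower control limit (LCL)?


LCL = 99.9 - 3 * 10.3 / sqrt(6)

87.29


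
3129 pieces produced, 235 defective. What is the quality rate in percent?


Formula: Quality Rate = Good Pieces / Total Pieces * 100
Good pieces = 3129 - 235 = 2894
QR = 2894 / 3129 * 100 = 92.5%

92.5%


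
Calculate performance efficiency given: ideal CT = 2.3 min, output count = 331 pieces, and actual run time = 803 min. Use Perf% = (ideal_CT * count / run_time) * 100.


Formula: Performance = (Ideal CT * Total Count) / Run Time * 100
Ideal output time = 2.3 * 331 = 761.3 min
Performance = 761.3 / 803 * 100 = 94.8%

94.8%


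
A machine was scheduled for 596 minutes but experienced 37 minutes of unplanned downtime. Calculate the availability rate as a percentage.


Formula: Availability = (Planned Time - Downtime) / Planned Time * 100
Uptime = 596 - 37 = 559 min
Availability = 559 / 596 * 100 = 93.8%

93.8%


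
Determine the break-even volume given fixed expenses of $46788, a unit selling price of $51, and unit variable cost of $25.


Formula: BEQ = Fixed Costs / (Price - Variable Cost)
Contribution margin = $51 - $25 = $26/unit
BEQ = ceil($46788 / $26/unit) = ceil(1799.54) = 1800 units

1800 units


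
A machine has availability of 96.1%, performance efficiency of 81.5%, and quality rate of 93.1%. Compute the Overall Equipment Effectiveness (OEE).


Formula: OEE = Availability * Performance * Quality / 10000
A * P = 96.1% * 81.5% / 100 = 78.32%
OEE = 78.32% * 93.1% / 100 = 72.9%

72.9%


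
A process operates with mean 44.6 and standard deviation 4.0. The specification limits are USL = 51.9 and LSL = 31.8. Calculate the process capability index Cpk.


Cpu = (51.9 - 44.6) / (3 * 4.0) = 0.61
Cpl = (44.6 - 31.8) / (3 * 4.0) = 1.07
Cpk = min(0.61, 1.07) = 0.61

0.61


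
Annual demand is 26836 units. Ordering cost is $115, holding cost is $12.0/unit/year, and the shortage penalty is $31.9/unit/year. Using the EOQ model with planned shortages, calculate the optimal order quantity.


Formula: EOQ* = sqrt(2DS/H) * sqrt((H+P)/P)
Base EOQ = sqrt(2*26836*115/12.0) = 717.19 units
Correction = sqrt((12.0+31.9)/31.9) = 1.17311
EOQ* = 717.19 * 1.17311 = 841.3 units

841.3 units


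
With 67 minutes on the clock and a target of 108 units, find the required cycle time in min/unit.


Formula: CT = Available Time / Number of Units
CT = 67 min / 108 units
CT = 0.62 min/unit

0.62 min/unit


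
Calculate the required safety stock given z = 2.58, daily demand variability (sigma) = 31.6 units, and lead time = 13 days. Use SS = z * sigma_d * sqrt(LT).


Formula: SS = z * sigma_d * sqrt(LT)
sqrt(LT) = sqrt(13) = 3.6056
SS = 2.58 * 31.6 * 3.6056
SS = 294.0 units

294.0 units


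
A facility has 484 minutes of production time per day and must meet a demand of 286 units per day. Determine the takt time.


Formula: Takt Time = Available Production Time / Customer Demand
Takt = 484 min/day / 286 units/day
Takt = 1.69 min/unit

1.69 min/unit


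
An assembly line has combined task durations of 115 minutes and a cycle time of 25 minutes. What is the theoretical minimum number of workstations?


Formula: N_min = ceil(Sum of Task Times / Cycle Time)
N_min = ceil(115 min / 25 min) = ceil(4.6)
N_min = 5 stations

5


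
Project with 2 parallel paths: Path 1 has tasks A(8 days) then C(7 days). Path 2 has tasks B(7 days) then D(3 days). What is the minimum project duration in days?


Path 1 = 8 + 7 = 15 days
Path 2 = 7 + 3 = 10 days
Duration = max(15, 10) = 15 days

15 days


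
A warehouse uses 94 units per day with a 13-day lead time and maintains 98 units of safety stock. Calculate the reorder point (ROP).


Formula: ROP = (Daily Demand * Lead Time) + Safety Stock
Demand during lead time = 94 * 13 = 1222 units
ROP = 1222 + 98 = 1320 units

1320 units


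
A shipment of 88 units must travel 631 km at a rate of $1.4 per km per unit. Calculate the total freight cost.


TC = dist * cost * units = 631 * 1.4 * 88 = $77739.20

$77739.20


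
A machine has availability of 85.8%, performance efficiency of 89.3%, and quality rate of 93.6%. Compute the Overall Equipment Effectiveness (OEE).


Formula: OEE = Availability * Performance * Quality / 10000
A * P = 85.8% * 89.3% / 100 = 76.62%
OEE = 76.62% * 93.6% / 100 = 71.7%

71.7%


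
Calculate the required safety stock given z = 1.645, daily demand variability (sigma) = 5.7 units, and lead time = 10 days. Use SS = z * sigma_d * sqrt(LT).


Formula: SS = z * sigma_d * sqrt(LT)
sqrt(LT) = sqrt(10) = 3.1623
SS = 1.645 * 5.7 * 3.1623
SS = 29.7 units

29.7 units


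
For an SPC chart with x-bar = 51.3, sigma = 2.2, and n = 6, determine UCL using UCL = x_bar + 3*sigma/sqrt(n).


UCL = 51.3 + 3 * 2.2 / sqrt(6)

53.99


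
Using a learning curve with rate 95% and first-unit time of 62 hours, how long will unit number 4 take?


Formula: T_n = T_1 * (learning_rate)^(log2(n)) where learning_rate = rate/100
Doublings = log2(4) = 2
T_n = 62 * 0.95^2
T_n = 62 * 0.9025 = 56.0 hours

56.0 hours


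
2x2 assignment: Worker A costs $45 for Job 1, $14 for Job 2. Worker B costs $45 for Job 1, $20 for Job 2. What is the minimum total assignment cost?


Option 1: A->1 + B->2 = $45 + $20 = $65
Option 2: A->2 + B->1 = $14 + $45 = $59
Min cost = min($65, $59) = $59

$59


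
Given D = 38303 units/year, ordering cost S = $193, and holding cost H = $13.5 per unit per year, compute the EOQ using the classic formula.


Formula: EOQ = sqrt(2 * D * S / H)
Numerator: 2 * 38303 * 193 = 14784958
2DS/H = 14784958 / 13.5 = 1095182.1
EOQ = sqrt(1095182.1) = 1046.5 units

1046.5 units


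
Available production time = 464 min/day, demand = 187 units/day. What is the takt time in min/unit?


Formula: Takt Time = Available Production Time / Customer Demand
Takt = 464 min/day / 187 units/day
Takt = 2.48 min/unit

2.48 min/unit


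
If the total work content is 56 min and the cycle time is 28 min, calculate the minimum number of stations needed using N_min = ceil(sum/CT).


Formula: N_min = ceil(Sum of Task Times / Cycle Time)
N_min = ceil(56 min / 28 min) = ceil(2.0)
N_min = 2 stations

2


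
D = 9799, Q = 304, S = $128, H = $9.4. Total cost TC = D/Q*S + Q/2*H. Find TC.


TC = 9799/304 * 128 + 304/2 * 9.4

$5554.69


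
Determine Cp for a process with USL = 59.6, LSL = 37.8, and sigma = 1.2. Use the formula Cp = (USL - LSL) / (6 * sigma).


Cp = (59.6 - 37.8) / (6 * 1.2)

3.03


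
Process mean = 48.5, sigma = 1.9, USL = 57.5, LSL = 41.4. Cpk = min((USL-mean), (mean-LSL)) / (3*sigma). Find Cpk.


Cpu = (57.5 - 48.5) / (3 * 1.9) = 1.58
Cpl = (48.5 - 41.4) / (3 * 1.9) = 1.25
Cpk = min(1.58, 1.25) = 1.25

1.25


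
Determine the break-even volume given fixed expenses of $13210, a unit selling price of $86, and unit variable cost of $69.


Formula: BEQ = Fixed Costs / (Price - Variable Cost)
Contribution margin = $86 - $69 = $17/unit
BEQ = ceil($13210 / $17/unit) = ceil(777.06) = 778 units

778 units


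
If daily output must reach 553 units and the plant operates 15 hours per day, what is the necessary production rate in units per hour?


Formula: Production Rate = Daily Demand / Available Hours
Rate = 553 units/day / 15 hours/day
Rate = 36.9 units/hour

36.9 units/hour


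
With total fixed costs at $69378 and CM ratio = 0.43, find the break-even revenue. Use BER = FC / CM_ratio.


Formula: BER = Fixed Costs / Contribution Margin Ratio
BER = $69378 / 0.43
BER = $161344.19 (to the nearest cent)

$161344.19


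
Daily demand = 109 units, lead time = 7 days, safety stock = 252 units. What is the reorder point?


Formula: ROP = (Daily Demand * Lead Time) + Safety Stock
Demand during lead time = 109 * 7 = 763 units
ROP = 763 + 252 = 1015 units

1015 units


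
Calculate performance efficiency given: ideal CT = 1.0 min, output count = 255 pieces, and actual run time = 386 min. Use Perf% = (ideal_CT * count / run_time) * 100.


Formula: Performance = (Ideal CT * Total Count) / Run Time * 100
Ideal output time = 1.0 * 255 = 255.0 min
Performance = 255.0 / 386 * 100 = 66.1%

66.1%


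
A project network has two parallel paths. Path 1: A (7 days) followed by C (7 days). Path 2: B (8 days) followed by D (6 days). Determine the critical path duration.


Path 1 = 7 + 7 = 14 days
Path 2 = 8 + 6 = 14 days
Duration = max(14, 14) = 14 days

14 days


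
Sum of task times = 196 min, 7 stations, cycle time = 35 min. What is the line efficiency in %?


Formula: Efficiency = Sum of Task Times / (N_stations * CT) * 100
Total station capacity = 7 stations * 35 min = 245 min
Efficiency = 196 / 245 * 100 = 80.0%

80.0%


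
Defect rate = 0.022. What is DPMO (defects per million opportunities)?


DPMO = defect_rate * 1000000 = 0.022 * 1000000

22000


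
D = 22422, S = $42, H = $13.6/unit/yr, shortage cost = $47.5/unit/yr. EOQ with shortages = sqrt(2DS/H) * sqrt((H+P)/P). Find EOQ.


Formula: EOQ* = sqrt(2DS/H) * sqrt((H+P)/P)
Base EOQ = sqrt(2*22422*42/13.6) = 372.14 units
Correction = sqrt((13.6+47.5)/47.5) = 1.13416
EOQ* = 372.14 * 1.13416 = 422.1 units

422.1 units


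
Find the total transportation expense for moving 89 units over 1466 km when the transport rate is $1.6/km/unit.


TC = dist * cost * units = 1466 * 1.6 * 89 = $208758.40

$208758.40


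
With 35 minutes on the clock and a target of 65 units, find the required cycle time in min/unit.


Formula: CT = Available Time / Number of Units
CT = 35 min / 65 units
CT = 0.54 min/unit

0.54 min/unit


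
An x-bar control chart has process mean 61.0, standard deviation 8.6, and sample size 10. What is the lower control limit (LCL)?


LCL = 61.0 - 3 * 8.6 / sqrt(10)

52.84


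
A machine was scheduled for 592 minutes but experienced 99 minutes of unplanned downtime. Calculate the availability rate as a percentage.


Formula: Availability = (Planned Time - Downtime) / Planned Time * 100
Uptime = 592 - 99 = 493 min
Availability = 493 / 592 * 100 = 83.3%

83.3%


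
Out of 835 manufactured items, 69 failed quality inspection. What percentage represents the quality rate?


Formula: Quality Rate = Good Pieces / Total Pieces * 100
Good pieces = 835 - 69 = 766
QR = 766 / 835 * 100 = 91.7%

91.7%


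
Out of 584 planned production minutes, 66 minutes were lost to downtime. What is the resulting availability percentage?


Formula: Availability = (Planned Time - Downtime) / Planned Time * 100
Uptime = 584 - 66 = 518 min
Availability = 518 / 584 * 100 = 88.7%

88.7%


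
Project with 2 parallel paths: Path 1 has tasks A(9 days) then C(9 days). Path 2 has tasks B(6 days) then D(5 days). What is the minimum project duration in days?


Path 1 = 9 + 9 = 18 days
Path 2 = 6 + 5 = 11 days
Duration = max(18, 11) = 18 days

18 days


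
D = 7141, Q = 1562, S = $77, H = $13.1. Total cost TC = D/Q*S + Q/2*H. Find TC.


TC = 7141/1562 * 77 + 1562/2 * 13.1

$10583.12


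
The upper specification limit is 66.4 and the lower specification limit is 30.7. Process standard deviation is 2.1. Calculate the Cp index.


Cp = (66.4 - 30.7) / (6 * 2.1)

2.83


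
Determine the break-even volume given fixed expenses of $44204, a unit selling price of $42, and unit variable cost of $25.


Formula: BEQ = Fixed Costs / (Price - Variable Cost)
Contribution margin = $42 - $25 = $17/unit
BEQ = ceil($44204 / $17/unit) = ceil(2600.24) = 2601 units

2601 units


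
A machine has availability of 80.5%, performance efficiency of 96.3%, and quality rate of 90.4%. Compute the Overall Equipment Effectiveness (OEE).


Formula: OEE = Availability * Performance * Quality / 10000
A * P = 80.5% * 96.3% / 100 = 77.52%
OEE = 77.52% * 90.4% / 100 = 70.1%

70.1%


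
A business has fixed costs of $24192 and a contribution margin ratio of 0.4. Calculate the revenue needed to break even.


Formula: BER = Fixed Costs / Contribution Margin Ratio
BER = $24192 / 0.4
BER = $60480.00 (to the nearest cent)

$60480.00


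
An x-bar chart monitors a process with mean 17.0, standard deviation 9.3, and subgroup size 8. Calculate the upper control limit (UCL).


UCL = 17.0 + 3 * 9.3 / sqrt(8)

26.86


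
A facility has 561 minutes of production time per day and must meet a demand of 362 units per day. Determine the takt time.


Formula: Takt Time = Available Production Time / Customer Demand
Takt = 561 min/day / 362 units/day
Takt = 1.55 min/unit

1.55 min/unit


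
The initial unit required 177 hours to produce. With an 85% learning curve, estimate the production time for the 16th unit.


Formula: T_n = T_1 * (learning_rate)^(log2(n)) where learning_rate = rate/100
Doublings = log2(16) = 4
T_n = 177 * 0.85^4
T_n = 177 * 0.522 = 92.4 hours

92.4 hours


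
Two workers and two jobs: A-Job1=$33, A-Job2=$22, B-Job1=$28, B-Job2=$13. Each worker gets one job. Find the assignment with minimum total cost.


Option 1: A->1 + B->2 = $33 + $13 = $46
Option 2: A->2 + B->1 = $22 + $28 = $50
Min cost = min($46, $50) = $46

$46


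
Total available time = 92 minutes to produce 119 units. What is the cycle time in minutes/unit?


Formula: CT = Available Time / Number of Units
CT = 92 min / 119 units
CT = 0.77 min/unit

0.77 min/unit


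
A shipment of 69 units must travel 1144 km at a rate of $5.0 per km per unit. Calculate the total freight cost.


TC = dist * cost * units = 1144 * 5.0 * 69 = $394680.00

$394680.00


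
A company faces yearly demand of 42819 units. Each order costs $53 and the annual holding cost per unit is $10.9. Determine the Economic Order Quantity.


Formula: EOQ = sqrt(2 * D * S / H)
Numerator: 2 * 42819 * 53 = 4538814
2DS/H = 4538814 / 10.9 = 416405.0
EOQ = sqrt(416405.0) = 645.3 units

645.3 units


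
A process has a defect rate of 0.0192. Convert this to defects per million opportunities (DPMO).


DPMO = defect_rate * 1000000 = 0.0192 * 1000000

19200


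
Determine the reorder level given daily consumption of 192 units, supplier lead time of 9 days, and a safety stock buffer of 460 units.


Formula: ROP = (Daily Demand * Lead Time) + Safety Stock
Demand during lead time = 192 * 9 = 1728 units
ROP = 1728 + 460 = 2188 units

2188 units


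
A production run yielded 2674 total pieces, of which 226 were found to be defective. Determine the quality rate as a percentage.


Formula: Quality Rate = Good Pieces / Total Pieces * 100
Good pieces = 2674 - 226 = 2448
QR = 2448 / 2674 * 100 = 91.5%

91.5%


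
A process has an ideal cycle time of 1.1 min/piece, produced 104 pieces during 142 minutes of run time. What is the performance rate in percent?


Formula: Performance = (Ideal CT * Total Count) / Run Time * 100
Ideal output time = 1.1 * 104 = 114.4 min
Performance = 114.4 / 142 * 100 = 80.6%

80.6%


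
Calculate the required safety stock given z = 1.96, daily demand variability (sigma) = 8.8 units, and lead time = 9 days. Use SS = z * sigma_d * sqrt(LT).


Formula: SS = z * sigma_d * sqrt(LT)
sqrt(LT) = sqrt(9) = 3.0
SS = 1.96 * 8.8 * 3.0
SS = 51.7 units

51.7 units


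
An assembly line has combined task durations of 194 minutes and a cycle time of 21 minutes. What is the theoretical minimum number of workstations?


Formula: N_min = ceil(Sum of Task Times / Cycle Time)
N_min = ceil(194 min / 21 min) = ceil(9.2381)
N_min = 10 stations

10


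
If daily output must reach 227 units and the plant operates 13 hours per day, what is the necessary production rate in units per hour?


Formula: Production Rate = Daily Demand / Available Hours
Rate = 227 units/day / 13 hours/day
Rate = 17.5 units/hour

17.5 units/hour


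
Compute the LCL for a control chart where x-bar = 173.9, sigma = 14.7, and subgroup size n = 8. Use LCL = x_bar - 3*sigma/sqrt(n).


LCL = 173.9 - 3 * 14.7 / sqrt(8)

158.31


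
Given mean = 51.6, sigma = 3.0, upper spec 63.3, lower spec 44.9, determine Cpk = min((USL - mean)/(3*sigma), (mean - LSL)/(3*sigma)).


Cpu = (63.3 - 51.6) / (3 * 3.0) = 1.3
Cpl = (51.6 - 44.9) / (3 * 3.0) = 0.74
Cpk = min(1.3, 0.74) = 0.74

0.74


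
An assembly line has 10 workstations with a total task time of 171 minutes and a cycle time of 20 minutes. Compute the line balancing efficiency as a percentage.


Formula: Efficiency = Sum of Task Times / (N_stations * CT) * 100
Total station capacity = 10 stations * 20 min = 200 min
Efficiency = 171 / 200 * 100 = 85.5%

85.5%


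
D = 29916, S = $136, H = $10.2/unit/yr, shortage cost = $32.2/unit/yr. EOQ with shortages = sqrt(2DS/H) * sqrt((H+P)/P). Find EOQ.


Formula: EOQ* = sqrt(2DS/H) * sqrt((H+P)/P)
Base EOQ = sqrt(2*29916*136/10.2) = 893.17 units
Correction = sqrt((10.2+32.2)/32.2) = 1.14751
EOQ* = 893.17 * 1.14751 = 1024.9 units

1024.9 units


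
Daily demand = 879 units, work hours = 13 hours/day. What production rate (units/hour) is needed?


Formula: Production Rate = Daily Demand / Available Hours
Rate = 879 units/day / 13 hours/day
Rate = 67.6 units/hour

67.6 units/hour


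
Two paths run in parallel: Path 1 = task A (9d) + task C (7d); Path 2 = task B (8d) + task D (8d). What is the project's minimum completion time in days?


Path 1 = 9 + 7 = 16 days
Path 2 = 8 + 8 = 16 days
Duration = max(16, 16) = 16 days

16 days


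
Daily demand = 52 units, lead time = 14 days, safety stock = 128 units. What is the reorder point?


Formula: ROP = (Daily Demand * Lead Time) + Safety Stock
Demand during lead time = 52 * 14 = 728 units
ROP = 728 + 128 = 856 units

856 units


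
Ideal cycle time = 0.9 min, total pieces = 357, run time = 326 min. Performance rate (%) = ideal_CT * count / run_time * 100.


Formula: Performance = (Ideal CT * Total Count) / Run Time * 100
Ideal output time = 0.9 * 357 = 321.3 min
Performance = 321.3 / 326 * 100 = 98.6%

98.6%


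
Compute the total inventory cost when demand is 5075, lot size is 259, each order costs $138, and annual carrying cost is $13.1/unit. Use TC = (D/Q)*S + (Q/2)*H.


TC = 5075/259 * 138 + 259/2 * 13.1

$4400.50


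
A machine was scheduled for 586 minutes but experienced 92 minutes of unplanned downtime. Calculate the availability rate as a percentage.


Formula: Availability = (Planned Time - Downtime) / Planned Time * 100
Uptime = 586 - 92 = 494 min
Availability = 494 / 586 * 100 = 84.3%

84.3%


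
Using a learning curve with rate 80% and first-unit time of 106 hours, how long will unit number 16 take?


Formula: T_n = T_1 * (learning_rate)^(log2(n)) where learning_rate = rate/100
Doublings = log2(16) = 4
T_n = 106 * 0.8^4
T_n = 106 * 0.4096 = 43.4 hours

43.4 hours


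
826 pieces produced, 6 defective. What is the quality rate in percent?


Formula: Quality Rate = Good Pieces / Total Pieces * 100
Good pieces = 826 - 6 = 820
QR = 820 / 826 * 100 = 99.3%

99.3%


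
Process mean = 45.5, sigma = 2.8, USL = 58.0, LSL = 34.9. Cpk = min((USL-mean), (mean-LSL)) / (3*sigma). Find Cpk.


Cpu = (58.0 - 45.5) / (3 * 2.8) = 1.49
Cpl = (45.5 - 34.9) / (3 * 2.8) = 1.26
Cpk = min(1.49, 1.26) = 1.26

1.26


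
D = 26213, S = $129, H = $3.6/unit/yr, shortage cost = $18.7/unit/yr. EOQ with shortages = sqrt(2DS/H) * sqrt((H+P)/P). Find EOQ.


Formula: EOQ* = sqrt(2DS/H) * sqrt((H+P)/P)
Base EOQ = sqrt(2*26213*129/3.6) = 1370.62 units
Correction = sqrt((3.6+18.7)/18.7) = 1.09202
EOQ* = 1370.62 * 1.09202 = 1496.7 units

1496.7 units


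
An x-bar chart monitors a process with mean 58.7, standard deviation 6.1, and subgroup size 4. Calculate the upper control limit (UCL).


UCL = 58.7 + 3 * 6.1 / sqrt(4)

67.85


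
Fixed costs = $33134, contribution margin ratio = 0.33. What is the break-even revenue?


Formula: BER = Fixed Costs / Contribution Margin Ratio
BER = $33134 / 0.33
BER = $100406.06 (to the nearest cent)

$100406.06


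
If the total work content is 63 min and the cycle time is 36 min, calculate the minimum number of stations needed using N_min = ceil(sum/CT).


Formula: N_min = ceil(Sum of Task Times / Cycle Time)
N_min = ceil(63 min / 36 min) = ceil(1.75)
N_min = 2 stations

2


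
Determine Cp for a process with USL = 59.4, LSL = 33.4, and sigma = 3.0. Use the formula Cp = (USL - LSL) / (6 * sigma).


Cp = (59.4 - 33.4) / (6 * 3.0)

1.44


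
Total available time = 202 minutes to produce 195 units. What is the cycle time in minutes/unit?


Formula: CT = Available Time / Number of Units
CT = 202 min / 195 units
CT = 1.04 min/unit

1.04 min/unit


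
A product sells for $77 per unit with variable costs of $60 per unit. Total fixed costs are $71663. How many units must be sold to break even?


Formula: BEQ = Fixed Costs / (Price - Variable Cost)
Contribution margin = $77 - $60 = $17/unit
BEQ = ceil($71663 / $17/unit) = ceil(4215.47) = 4216 units

4216 units


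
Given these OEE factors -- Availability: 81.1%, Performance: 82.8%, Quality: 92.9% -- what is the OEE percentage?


Formula: OEE = Availability * Performance * Quality / 10000
A * P = 81.1% * 82.8% / 100 = 67.15%
OEE = 67.15% * 92.9% / 100 = 62.4%

62.4%


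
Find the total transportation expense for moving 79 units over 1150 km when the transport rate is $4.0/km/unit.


TC = dist * cost * units = 1150 * 4.0 * 79 = $363400.00

$363400.00


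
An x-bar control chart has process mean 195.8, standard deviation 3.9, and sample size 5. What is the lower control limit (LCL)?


LCL = 195.8 - 3 * 3.9 / sqrt(5)

190.57


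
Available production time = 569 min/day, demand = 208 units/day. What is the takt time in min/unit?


Formula: Takt Time = Available Production Time / Customer Demand
Takt = 569 min/day / 208 units/day
Takt = 2.74 min/unit

2.74 min/unit


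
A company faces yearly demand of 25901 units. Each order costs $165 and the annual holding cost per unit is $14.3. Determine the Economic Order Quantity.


Formula: EOQ = sqrt(2 * D * S / H)
Numerator: 2 * 25901 * 165 = 8547330
2DS/H = 8547330 / 14.3 = 597715.4
EOQ = sqrt(597715.4) = 773.1 units

773.1 units


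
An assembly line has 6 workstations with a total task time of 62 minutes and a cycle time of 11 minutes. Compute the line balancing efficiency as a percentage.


Formula: Efficiency = Sum of Task Times / (N_stations * CT) * 100
Total station capacity = 6 stations * 11 min = 66 min
Efficiency = 62 / 66 * 100 = 93.9%

93.9%


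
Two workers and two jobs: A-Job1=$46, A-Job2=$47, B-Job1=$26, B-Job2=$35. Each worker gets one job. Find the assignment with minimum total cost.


Option 1: A->1 + B->2 = $46 + $35 = $81
Option 2: A->2 + B->1 = $47 + $26 = $73
Min cost = min($81, $73) = $73

$73


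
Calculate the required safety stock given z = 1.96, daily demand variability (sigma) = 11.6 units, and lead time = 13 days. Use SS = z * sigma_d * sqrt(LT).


Formula: SS = z * sigma_d * sqrt(LT)
sqrt(LT) = sqrt(13) = 3.6056
SS = 1.96 * 11.6 * 3.6056
SS = 82.0 units

82.0 units


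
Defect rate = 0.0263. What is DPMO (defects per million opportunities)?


DPMO = defect_rate * 1000000 = 0.0263 * 1000000

26300


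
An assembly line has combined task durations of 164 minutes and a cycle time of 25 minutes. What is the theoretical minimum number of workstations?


Formula: N_min = ceil(Sum of Task Times / Cycle Time)
N_min = ceil(164 min / 25 min) = ceil(6.56)
N_min = 7 stations

7


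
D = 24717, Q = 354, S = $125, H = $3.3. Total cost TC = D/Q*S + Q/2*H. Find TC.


TC = 24717/354 * 125 + 354/2 * 3.3

$9311.85


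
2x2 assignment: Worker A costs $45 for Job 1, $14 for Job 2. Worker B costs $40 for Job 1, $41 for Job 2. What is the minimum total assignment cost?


Option 1: A->1 + B->2 = $45 + $41 = $86
Option 2: A->2 + B->1 = $14 + $40 = $54
Min cost = min($86, $54) = $54

$54


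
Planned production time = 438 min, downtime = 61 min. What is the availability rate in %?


Formula: Availability = (Planned Time - Downtime) / Planned Time * 100
Uptime = 438 - 61 = 377 min
Availability = 377 / 438 * 100 = 86.1%

86.1%


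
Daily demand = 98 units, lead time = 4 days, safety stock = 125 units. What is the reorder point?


Formula: ROP = (Daily Demand * Lead Time) + Safety Stock
Demand during lead time = 98 * 4 = 392 units
ROP = 392 + 125 = 517 units

517 units


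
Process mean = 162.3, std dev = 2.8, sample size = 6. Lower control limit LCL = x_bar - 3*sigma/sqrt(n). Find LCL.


LCL = 162.3 - 3 * 2.8 / sqrt(6)

158.87


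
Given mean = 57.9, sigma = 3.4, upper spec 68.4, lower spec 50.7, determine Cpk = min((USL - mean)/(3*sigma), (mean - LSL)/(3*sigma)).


Cpu = (68.4 - 57.9) / (3 * 3.4) = 1.03
Cpl = (57.9 - 50.7) / (3 * 3.4) = 0.71
Cpk = min(1.03, 0.71) = 0.71

0.71


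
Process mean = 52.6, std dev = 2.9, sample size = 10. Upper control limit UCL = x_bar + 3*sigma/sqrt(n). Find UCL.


UCL = 52.6 + 3 * 2.9 / sqrt(10)

55.35


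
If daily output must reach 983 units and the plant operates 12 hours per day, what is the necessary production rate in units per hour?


Formula: Production Rate = Daily Demand / Available Hours
Rate = 983 units/day / 12 hours/day
Rate = 81.9 units/hour

81.9 units/hour


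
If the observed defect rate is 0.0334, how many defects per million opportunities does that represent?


DPMO = defect_rate * 1000000 = 0.0334 * 1000000

33400


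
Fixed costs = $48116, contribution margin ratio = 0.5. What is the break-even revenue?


Formula: BER = Fixed Costs / Contribution Margin Ratio
BER = $48116 / 0.5
BER = $96232.00 (to the nearest cent)

$96232.00


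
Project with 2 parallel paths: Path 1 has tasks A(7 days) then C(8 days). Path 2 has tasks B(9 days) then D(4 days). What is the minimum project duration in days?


Path 1 = 7 + 8 = 15 days
Path 2 = 9 + 4 = 13 days
Duration = max(15, 13) = 15 days

15 days


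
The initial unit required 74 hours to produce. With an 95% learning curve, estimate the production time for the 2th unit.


Formula: T_n = T_1 * (learning_rate)^(log2(n)) where learning_rate = rate/100
Doublings = log2(2) = 1
T_n = 74 * 0.95^1
T_n = 74 * 0.95 = 70.3 hours

70.3 hours


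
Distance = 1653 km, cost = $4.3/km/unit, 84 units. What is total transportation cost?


TC = dist * cost * units = 1653 * 4.3 * 84 = $597063.60

$597063.60


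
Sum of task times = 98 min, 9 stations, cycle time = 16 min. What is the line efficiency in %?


Formula: Efficiency = Sum of Task Times / (N_stations * CT) * 100
Total station capacity = 9 stations * 16 min = 144 min
Efficiency = 98 / 144 * 100 = 68.1%

68.1%


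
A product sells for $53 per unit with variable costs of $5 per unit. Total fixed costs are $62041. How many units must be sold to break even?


Formula: BEQ = Fixed Costs / (Price - Variable Cost)
Contribution margin = $53 - $5 = $48/unit
BEQ = ceil($62041 / $48/unit) = ceil(1292.52) = 1293 units

1293 units


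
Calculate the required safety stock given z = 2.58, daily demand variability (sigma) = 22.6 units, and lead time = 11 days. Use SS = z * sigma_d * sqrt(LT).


Formula: SS = z * sigma_d * sqrt(LT)
sqrt(LT) = sqrt(11) = 3.3166
SS = 2.58 * 22.6 * 3.3166
SS = 193.4 units

193.4 units


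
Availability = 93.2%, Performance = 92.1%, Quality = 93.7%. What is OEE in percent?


Formula: OEE = Availability * Performance * Quality / 10000
A * P = 93.2% * 92.1% / 100 = 85.84%
OEE = 85.84% * 93.7% / 100 = 80.4%

80.4%


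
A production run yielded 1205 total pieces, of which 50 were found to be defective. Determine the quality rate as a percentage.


Formula: Quality Rate = Good Pieces / Total Pieces * 100
Good pieces = 1205 - 50 = 1155
QR = 1155 / 1205 * 100 = 95.9%

95.9%


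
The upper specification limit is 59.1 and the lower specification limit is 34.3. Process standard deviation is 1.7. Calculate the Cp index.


Cp = (59.1 - 34.3) / (6 * 1.7)

2.43


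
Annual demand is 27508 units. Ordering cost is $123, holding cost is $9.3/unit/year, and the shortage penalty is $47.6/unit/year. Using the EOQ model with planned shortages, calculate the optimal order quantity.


Formula: EOQ* = sqrt(2DS/H) * sqrt((H+P)/P)
Base EOQ = sqrt(2*27508*123/9.3) = 853.01 units
Correction = sqrt((9.3+47.6)/47.6) = 1.09333
EOQ* = 853.01 * 1.09333 = 932.6 units

932.6 units


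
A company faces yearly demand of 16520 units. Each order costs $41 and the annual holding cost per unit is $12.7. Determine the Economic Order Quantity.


Formula: EOQ = sqrt(2 * D * S / H)
Numerator: 2 * 16520 * 41 = 1354640
2DS/H = 1354640 / 12.7 = 106664.6
EOQ = sqrt(106664.6) = 326.6 units

326.6 units


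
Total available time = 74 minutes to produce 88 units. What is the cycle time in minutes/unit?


Formula: CT = Available Time / Number of Units
CT = 74 min / 88 units
CT = 0.84 min/unit

0.84 min/unit


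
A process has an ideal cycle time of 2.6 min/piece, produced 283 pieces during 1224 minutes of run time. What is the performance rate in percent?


Formula: Performance = (Ideal CT * Total Count) / Run Time * 100
Ideal output time = 2.6 * 283 = 735.8 min
Performance = 735.8 / 1224 * 100 = 60.1%

60.1%


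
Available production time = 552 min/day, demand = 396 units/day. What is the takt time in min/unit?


Formula: Takt Time = Available Production Time / Customer Demand
Takt = 552 min/day / 396 units/day
Takt = 1.39 min/unit

1.39 min/unit


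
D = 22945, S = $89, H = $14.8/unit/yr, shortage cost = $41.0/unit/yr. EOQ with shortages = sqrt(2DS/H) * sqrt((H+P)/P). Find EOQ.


Formula: EOQ* = sqrt(2DS/H) * sqrt((H+P)/P)
Base EOQ = sqrt(2*22945*89/14.8) = 525.32 units
Correction = sqrt((14.8+41.0)/41.0) = 1.16661
EOQ* = 525.32 * 1.16661 = 612.8 units

612.8 units


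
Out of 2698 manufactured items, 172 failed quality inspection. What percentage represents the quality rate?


Formula: Quality Rate = Good Pieces / Total Pieces * 100
Good pieces = 2698 - 172 = 2526
QR = 2526 / 2698 * 100 = 93.6%

93.6%


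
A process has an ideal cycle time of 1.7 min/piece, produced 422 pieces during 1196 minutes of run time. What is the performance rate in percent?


Formula: Performance = (Ideal CT * Total Count) / Run Time * 100
Ideal output time = 1.7 * 422 = 717.4 min
Performance = 717.4 / 1196 * 100 = 60.0%

60.0%


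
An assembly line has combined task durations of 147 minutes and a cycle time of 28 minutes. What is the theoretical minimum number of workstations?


Formula: N_min = ceil(Sum of Task Times / Cycle Time)
N_min = ceil(147 min / 28 min) = ceil(5.25)
N_min = 6 stations

6


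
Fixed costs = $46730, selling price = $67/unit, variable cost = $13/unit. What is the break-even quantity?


Formula: BEQ = Fixed Costs / (Price - Variable Cost)
Contribution margin = $67 - $13 = $54/unit
BEQ = ceil($46730 / $54/unit) = ceil(865.37) = 866 units

866 units


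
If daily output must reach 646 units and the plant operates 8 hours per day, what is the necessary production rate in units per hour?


Formula: Production Rate = Daily Demand / Available Hours
Rate = 646 units/day / 8 hours/day
Rate = 80.8 units/hour

80.8 units/hour


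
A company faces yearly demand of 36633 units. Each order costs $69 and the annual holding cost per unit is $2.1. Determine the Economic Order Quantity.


Formula: EOQ = sqrt(2 * D * S / H)
Numerator: 2 * 36633 * 69 = 5055354
2DS/H = 5055354 / 2.1 = 2407311.4
EOQ = sqrt(2407311.4) = 1551.6 units

1551.6 units


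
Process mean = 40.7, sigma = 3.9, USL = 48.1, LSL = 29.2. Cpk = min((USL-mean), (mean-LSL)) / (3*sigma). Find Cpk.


Cpu = (48.1 - 40.7) / (3 * 3.9) = 0.63
Cpl = (40.7 - 29.2) / (3 * 3.9) = 0.98
Cpk = min(0.63, 0.98) = 0.63

0.63


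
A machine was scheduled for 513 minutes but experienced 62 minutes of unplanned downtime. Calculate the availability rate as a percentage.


Formula: Availability = (Planned Time - Downtime) / Planned Time * 100
Uptime = 513 - 62 = 451 min
Availability = 451 / 513 * 100 = 87.9%

87.9%


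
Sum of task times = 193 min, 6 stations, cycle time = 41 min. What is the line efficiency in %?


Formula: Efficiency = Sum of Task Times / (N_stations * CT) * 100
Total station capacity = 6 stations * 41 min = 246 min
Efficiency = 193 / 246 * 100 = 78.5%

78.5%


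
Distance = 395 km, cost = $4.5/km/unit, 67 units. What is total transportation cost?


TC = dist * cost * units = 395 * 4.5 * 67 = $119092.50

$119092.50


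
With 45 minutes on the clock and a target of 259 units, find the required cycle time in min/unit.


Formula: CT = Available Time / Number of Units
CT = 45 min / 259 units
CT = 0.17 min/unit

0.17 min/unit


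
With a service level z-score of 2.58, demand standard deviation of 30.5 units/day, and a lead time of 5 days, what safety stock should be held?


Formula: SS = z * sigma_d * sqrt(LT)
sqrt(LT) = sqrt(5) = 2.2361
SS = 2.58 * 30.5 * 2.2361
SS = 176.0 units

176.0 units


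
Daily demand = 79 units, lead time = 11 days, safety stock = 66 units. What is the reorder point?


Formula: ROP = (Daily Demand * Lead Time) + Safety Stock
Demand during lead time = 79 * 11 = 869 units
ROP = 869 + 66 = 935 units

935 units


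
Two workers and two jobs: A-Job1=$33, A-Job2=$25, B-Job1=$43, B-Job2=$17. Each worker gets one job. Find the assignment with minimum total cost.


Option 1: A->1 + B->2 = $33 + $17 = $50
Option 2: A->2 + B->1 = $25 + $43 = $68
Min cost = min($50, $68) = $50

$50


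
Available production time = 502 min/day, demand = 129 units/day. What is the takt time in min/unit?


Formula: Takt Time = Available Production Time / Customer Demand
Takt = 502 min/day / 129 units/day
Takt = 3.89 min/unit

3.89 min/unit


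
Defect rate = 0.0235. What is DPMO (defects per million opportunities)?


DPMO = defect_rate * 1000000 = 0.0235 * 1000000

23500


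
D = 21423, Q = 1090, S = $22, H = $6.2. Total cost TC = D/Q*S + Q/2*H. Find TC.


TC = 21423/1090 * 22 + 1090/2 * 6.2

$3811.39


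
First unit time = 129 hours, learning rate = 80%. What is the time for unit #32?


Formula: T_n = T_1 * (learning_rate)^(log2(n)) where learning_rate = rate/100
Doublings = log2(32) = 5
T_n = 129 * 0.8^5
T_n = 129 * 0.3277 = 42.3 hours

42.3 hours


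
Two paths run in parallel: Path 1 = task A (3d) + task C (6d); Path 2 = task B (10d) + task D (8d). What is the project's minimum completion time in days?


Path 1 = 3 + 6 = 9 days
Path 2 = 10 + 8 = 18 days
Duration = max(9, 18) = 18 days

18 days
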